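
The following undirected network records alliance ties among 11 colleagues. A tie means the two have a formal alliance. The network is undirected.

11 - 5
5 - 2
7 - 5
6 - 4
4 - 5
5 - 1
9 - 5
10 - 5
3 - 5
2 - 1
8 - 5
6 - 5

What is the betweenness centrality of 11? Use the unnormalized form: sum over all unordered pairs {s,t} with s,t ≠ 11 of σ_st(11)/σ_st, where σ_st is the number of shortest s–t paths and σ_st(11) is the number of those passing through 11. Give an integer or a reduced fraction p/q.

No shortest path between any pair of other nodes passes through 11.
Summing the contributions gives betweenness(11) = 0.

0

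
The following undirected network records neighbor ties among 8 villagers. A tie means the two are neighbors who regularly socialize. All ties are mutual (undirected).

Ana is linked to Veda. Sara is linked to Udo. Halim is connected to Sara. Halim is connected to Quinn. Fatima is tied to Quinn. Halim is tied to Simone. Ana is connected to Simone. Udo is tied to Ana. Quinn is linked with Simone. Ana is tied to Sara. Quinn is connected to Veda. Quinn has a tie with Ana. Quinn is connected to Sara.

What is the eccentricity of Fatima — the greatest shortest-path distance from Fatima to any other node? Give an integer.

3

Distances from Fatima: Ana:2, Halim:2, Quinn:1, Sara:2, Simone:2, Udo:3, Veda:2.
The largest is 3 (to Udo), so the eccentricity of Fatima is 3.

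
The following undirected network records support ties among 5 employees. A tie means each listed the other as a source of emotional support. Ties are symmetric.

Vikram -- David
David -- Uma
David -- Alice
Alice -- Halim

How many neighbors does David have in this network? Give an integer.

David is directly tied to Alice, Uma, and Vikram. That is 3 neighbors, so the degree of David is 3.

3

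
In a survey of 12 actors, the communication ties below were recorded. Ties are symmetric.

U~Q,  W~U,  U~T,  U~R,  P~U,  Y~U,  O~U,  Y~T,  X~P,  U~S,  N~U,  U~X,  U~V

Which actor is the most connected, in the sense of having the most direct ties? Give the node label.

U

Degrees — N:1, O:1, P:2, Q:1, R:1, S:1, T:2, U:11, V:1, W:1, X:2, Y:2.
The maximum is 11, attained only by U.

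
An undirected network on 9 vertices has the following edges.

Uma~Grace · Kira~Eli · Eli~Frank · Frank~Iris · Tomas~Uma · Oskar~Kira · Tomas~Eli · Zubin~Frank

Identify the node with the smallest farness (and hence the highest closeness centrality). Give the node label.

Farness (sum of distances to all others) for each node — Eli:14, Frank:17, Grace:29, Iris:24, Kira:19, Oskar:26, Tomas:17, Uma:22, Zubin:24.
The smallest farness is 14, for Eli, so Eli has the highest closeness.

Eli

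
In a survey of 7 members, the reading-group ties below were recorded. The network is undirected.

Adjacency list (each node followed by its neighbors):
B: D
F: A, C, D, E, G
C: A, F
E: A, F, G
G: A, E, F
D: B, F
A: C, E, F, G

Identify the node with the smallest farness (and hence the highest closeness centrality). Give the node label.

F

Farness (sum of distances to all others) for each node — A:9, B:15, C:11, D:10, E:10, F:7, G:10.
The smallest farness is 7, for F, so F has the highest closeness.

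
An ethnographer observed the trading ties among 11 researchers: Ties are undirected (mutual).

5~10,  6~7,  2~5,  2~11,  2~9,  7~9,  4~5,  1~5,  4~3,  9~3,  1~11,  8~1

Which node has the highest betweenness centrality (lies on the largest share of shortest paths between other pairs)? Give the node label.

Unnormalized betweenness of each node: 1:21/2, 2:35/2, 3:3, 4:4, 5:19, 6:0, 7:9, 8:0, 9:18, 10:0, 11:4.
5 has the largest value, 19, making it the main broker — the node through which the most shortest paths run.

5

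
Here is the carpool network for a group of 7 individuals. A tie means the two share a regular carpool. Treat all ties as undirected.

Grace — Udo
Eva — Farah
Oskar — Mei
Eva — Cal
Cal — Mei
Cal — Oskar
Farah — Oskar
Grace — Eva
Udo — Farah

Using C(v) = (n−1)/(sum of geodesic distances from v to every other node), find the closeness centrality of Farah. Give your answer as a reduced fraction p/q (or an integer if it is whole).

Distances from Farah: Cal:2, Eva:1, Grace:2, Mei:2, Oskar:1, Udo:1. Sum = 9.
n = 7, so closeness = 6/9 = 2/3.

2/3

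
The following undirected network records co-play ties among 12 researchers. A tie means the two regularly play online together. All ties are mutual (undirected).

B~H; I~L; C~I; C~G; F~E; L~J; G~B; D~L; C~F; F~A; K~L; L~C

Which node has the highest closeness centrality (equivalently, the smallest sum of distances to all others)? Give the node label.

C

Farness (sum of distances to all others) for each node — A:35, B:33, C:19, D:32, E:35, F:25, G:25, H:43, I:25, J:32, K:32, L:22.
The smallest farness is 19, for C, so C has the highest closeness.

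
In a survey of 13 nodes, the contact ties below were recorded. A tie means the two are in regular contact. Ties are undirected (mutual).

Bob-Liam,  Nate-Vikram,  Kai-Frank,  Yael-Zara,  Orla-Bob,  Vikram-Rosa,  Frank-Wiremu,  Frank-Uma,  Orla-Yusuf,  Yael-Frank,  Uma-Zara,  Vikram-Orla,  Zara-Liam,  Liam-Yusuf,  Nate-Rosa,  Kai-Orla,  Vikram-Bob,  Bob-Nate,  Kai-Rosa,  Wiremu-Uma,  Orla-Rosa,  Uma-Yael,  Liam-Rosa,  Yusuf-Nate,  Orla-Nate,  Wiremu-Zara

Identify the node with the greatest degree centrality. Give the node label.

Orla

Degrees — Bob:4, Frank:4, Kai:3, Liam:4, Nate:5, Orla:6, Rosa:5, Uma:4, Vikram:4, Wiremu:3, Yael:3, Yusuf:3, Zara:4.
The maximum is 6, attained only by Orla.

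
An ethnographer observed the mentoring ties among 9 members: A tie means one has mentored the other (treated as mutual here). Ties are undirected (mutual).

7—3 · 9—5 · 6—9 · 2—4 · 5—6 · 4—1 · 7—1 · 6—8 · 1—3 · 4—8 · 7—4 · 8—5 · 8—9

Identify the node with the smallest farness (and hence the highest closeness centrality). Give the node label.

4

Farness (sum of distances to all others) for each node — 1:16, 2:19, 3:22, 4:12, 5:18, 6:18, 7:16, 8:13, 9:18.
The smallest farness is 12, for 4, so 4 has the highest closeness.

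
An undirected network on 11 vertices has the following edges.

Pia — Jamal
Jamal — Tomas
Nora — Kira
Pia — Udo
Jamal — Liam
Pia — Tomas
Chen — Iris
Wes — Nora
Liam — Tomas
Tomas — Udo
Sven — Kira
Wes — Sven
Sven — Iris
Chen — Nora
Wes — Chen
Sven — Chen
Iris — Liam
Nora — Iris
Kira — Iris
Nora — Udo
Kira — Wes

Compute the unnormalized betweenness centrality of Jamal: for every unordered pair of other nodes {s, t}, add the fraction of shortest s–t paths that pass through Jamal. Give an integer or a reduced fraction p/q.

Pairs whose geodesics pass through Jamal — Pia–Liam: 1/2; Pia–Sven: 1/6; Pia–Iris: 1/3.
All other pairs contribute 0.
Summing the contributions gives betweenness(Jamal) = 1.

1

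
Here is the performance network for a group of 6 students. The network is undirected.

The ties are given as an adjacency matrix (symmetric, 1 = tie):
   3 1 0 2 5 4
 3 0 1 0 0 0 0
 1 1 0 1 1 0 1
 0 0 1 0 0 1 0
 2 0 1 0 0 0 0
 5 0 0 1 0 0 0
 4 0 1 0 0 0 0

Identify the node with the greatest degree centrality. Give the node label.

1

Degrees — 0:2, 1:4, 2:1, 3:1, 4:1, 5:1.
The maximum is 4, attained only by 1.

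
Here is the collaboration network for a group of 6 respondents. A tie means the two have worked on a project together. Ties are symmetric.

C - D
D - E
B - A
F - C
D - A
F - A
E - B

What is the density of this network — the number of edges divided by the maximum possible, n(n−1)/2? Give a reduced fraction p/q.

There are 7 edges and 6 nodes, so the maximum possible is C(6,2) = 15.
Density = 7/15.

7/15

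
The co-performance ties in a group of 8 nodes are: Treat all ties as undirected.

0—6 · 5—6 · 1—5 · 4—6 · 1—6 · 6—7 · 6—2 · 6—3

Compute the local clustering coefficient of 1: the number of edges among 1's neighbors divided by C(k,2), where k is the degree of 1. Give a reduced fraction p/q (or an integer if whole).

1's neighbors: 5 and 6 (k = 2).
Possible neighbor pairs: C(2,2) = 1. Edges among them: 5–6 → e = 1.
Clustering(1) = 1/1.

1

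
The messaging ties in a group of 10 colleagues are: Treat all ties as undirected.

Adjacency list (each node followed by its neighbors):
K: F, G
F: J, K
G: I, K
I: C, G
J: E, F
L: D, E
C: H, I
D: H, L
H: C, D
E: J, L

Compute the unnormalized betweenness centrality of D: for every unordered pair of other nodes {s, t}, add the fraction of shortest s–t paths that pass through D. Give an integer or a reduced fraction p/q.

8

Pairs whose geodesics pass through D — G–L: 1/2; F–H: 1/2; J–H: 1; J–C: 1/2; E–H: 1; E–C: 1; E–I: 1/2; L–H: 1; L–C: 1; L–I: 1.
All other pairs contribute 0.
Summing the contributions gives betweenness(D) = 8.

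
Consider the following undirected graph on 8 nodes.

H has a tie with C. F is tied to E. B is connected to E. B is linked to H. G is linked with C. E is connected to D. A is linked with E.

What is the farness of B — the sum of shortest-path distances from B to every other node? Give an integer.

Distances from B: A:2, C:2, D:2, E:1, F:2, G:3, H:1.
Sum = 2 + 2 + 2 + 1 + 2 + 3 + 1 = 13.

13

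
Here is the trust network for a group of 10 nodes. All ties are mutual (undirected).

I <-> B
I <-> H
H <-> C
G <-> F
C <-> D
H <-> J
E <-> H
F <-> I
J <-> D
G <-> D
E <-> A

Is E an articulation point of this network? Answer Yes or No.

Yes

Removing E leaves {B, C, D, F, G, H, I, and J} with no path to {A}, so the network splits into 2 components. E is a cut vertex.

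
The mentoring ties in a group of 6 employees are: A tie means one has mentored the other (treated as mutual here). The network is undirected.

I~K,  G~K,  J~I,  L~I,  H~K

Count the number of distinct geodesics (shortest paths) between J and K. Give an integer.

The shortest distance is 2, and the only length-2 path is J–I–K. So there is exactly 1 shortest path.

1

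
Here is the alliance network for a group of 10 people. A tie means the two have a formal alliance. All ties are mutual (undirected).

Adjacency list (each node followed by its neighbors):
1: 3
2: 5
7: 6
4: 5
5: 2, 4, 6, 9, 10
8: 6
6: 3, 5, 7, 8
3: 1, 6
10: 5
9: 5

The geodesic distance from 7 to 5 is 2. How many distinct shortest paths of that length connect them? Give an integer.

The shortest distance is 2, and the only length-2 path is 7–6–5. So there is exactly 1 shortest path.

1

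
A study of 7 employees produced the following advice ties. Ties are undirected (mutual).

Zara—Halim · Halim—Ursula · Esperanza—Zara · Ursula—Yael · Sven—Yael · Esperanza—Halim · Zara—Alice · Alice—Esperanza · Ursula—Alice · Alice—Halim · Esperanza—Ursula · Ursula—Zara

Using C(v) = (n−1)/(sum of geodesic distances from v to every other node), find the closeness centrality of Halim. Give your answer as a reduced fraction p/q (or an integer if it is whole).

Distances from Halim: Alice:1, Esperanza:1, Sven:3, Ursula:1, Yael:2, Zara:1. Sum = 9.
n = 7, so closeness = 6/9 = 2/3.

2/3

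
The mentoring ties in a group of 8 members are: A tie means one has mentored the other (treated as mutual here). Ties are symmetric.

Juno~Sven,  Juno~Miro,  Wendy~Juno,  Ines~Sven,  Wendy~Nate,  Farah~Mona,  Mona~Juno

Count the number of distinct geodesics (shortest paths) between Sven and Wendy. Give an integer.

The shortest distance is 2, and the only length-2 path is Sven–Juno–Wendy. So there is exactly 1 shortest path.

1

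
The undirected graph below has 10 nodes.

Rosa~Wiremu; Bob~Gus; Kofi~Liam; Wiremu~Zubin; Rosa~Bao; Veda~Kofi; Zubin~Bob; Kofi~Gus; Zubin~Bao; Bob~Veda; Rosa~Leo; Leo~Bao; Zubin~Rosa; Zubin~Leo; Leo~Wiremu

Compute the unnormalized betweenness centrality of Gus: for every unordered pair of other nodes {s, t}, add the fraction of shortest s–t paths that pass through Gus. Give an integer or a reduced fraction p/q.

6

Pairs whose geodesics pass through Gus — Bao–Kofi: 1/2; Bao–Liam: 1/2; Zubin–Kofi: 1/2; Zubin–Liam: 1/2; Leo–Kofi: 1/2; Leo–Liam: 1/2; Rosa–Kofi: 1/2; Rosa–Liam: 1/2; Wiremu–Kofi: 1/2; Wiremu–Liam: 1/2; Kofi–Bob: 1/2; Liam–Bob: 1/2.
All other pairs contribute 0.
Summing the contributions gives betweenness(Gus) = 6.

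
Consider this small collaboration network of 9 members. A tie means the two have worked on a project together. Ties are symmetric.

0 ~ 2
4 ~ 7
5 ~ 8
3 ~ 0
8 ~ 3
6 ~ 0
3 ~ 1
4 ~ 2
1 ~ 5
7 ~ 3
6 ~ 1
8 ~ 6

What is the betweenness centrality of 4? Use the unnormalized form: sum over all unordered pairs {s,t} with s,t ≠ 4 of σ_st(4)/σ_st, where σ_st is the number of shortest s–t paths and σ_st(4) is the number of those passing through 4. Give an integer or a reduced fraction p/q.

1

Pairs whose geodesics pass through 4 — 7–2: 1.
All other pairs contribute 0.
Summing the contributions gives betweenness(4) = 1.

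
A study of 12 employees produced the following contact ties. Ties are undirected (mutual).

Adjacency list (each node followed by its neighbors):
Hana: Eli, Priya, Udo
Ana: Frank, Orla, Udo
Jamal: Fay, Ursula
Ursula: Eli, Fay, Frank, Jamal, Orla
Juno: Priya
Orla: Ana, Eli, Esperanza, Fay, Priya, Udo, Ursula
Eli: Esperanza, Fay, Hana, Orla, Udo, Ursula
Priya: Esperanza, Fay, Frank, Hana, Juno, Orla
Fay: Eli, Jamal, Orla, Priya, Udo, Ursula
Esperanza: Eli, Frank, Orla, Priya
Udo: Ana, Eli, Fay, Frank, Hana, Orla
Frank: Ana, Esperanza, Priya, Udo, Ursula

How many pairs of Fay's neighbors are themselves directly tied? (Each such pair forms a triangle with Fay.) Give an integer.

7

Fay's neighbors: Eli, Jamal, Orla, Priya, Udo, and Ursula.
Neighbor pairs that are themselves tied: Fay–Eli–Orla; Fay–Eli–Udo; Fay–Eli–Ursula; Fay–Jamal–Ursula; Fay–Orla–Priya; Fay–Orla–Udo; Fay–Orla–Ursula. Each forms one triangle with Fay, for 7 in total.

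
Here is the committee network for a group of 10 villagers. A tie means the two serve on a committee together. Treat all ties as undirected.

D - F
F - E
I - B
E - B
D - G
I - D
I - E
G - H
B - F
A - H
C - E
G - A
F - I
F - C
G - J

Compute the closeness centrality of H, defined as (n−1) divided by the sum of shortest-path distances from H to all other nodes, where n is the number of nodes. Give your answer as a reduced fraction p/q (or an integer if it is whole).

Distances from H: A:1, B:4, C:4, D:2, E:4, F:3, G:1, I:3, J:2. Sum = 24.
n = 10, so closeness = 9/24 = 3/8.

3/8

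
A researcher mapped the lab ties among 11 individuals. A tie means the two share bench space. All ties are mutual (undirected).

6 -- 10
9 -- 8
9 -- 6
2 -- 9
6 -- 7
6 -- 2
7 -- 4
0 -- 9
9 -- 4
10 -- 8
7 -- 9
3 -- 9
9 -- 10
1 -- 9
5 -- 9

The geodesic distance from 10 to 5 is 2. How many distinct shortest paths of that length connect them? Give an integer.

The shortest distance is 2, and the only length-2 path is 10–9–5. So there is exactly 1 shortest path.

1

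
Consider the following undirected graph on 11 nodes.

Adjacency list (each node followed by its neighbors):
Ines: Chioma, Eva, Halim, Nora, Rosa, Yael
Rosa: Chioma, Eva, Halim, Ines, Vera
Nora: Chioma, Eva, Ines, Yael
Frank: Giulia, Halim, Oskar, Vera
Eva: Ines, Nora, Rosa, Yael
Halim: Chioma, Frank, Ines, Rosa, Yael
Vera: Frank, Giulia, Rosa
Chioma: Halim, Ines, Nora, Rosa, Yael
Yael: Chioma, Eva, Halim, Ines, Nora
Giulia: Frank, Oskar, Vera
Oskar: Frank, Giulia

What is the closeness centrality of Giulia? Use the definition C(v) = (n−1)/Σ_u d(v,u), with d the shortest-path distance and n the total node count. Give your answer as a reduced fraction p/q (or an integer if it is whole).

Distances from Giulia: Chioma:3, Eva:3, Frank:1, Halim:2, Ines:3, Nora:4, Oskar:1, Rosa:2, Vera:1, Yael:3. Sum = 23.
n = 11, so closeness = 10/23.

10/23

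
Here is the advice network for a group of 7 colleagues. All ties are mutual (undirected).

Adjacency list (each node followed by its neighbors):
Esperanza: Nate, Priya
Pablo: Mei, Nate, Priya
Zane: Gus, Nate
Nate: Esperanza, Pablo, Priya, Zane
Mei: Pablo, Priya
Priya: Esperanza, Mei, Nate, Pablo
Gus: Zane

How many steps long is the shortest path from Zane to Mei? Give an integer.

One shortest route is Zane – Nate – Pablo – Mei, which uses 3 edges, and at distance 2 from Zane we only reach {Esperanza, Pablo, Priya}, which does not include Mei. So d(Zane,Mei) = 3.

3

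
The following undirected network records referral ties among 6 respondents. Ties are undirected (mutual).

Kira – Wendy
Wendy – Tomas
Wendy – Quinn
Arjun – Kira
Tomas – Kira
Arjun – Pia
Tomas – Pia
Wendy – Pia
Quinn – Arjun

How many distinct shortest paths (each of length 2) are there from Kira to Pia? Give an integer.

3

The shortest distance is 2. The length-2 paths are: Kira–Arjun–Pia; Kira–Tomas–Pia; Kira–Wendy–Pia.
That gives 3 distinct shortest paths.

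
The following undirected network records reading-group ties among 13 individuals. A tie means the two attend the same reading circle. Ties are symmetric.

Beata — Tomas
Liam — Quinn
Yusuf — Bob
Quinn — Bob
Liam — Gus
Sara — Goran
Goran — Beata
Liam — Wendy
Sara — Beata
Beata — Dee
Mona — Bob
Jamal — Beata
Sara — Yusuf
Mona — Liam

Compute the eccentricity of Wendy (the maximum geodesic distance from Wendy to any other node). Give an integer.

7

Distances from Wendy: Beata:6, Bob:3, Dee:7, Goran:6, Gus:2, Jamal:7, Liam:1, Mona:2, Quinn:2, Sara:5, Tomas:7, Yusuf:4.
The largest is 7 (to Jamal, Dee, and Tomas), so the eccentricity of Wendy is 7.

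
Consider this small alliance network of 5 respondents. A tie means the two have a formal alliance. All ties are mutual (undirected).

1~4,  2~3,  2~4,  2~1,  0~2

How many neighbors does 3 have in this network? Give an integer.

3 is directly tied to 2. That is 1 neighbor, so the degree of 3 is 1.

1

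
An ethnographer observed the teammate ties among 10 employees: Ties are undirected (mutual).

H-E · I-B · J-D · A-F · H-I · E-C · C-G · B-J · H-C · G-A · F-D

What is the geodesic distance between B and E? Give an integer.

One shortest route is B – I – H – E, which uses 3 edges, and at distance 2 from B we only reach {D, H}, which does not include E. So d(B,E) = 3.

3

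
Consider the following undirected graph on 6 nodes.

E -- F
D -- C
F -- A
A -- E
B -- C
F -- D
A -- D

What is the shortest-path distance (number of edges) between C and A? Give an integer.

One shortest route is C – D – A, which uses 2 edges, and C and A are not directly tied, so nothing shorter exists. So d(C,A) = 2.

2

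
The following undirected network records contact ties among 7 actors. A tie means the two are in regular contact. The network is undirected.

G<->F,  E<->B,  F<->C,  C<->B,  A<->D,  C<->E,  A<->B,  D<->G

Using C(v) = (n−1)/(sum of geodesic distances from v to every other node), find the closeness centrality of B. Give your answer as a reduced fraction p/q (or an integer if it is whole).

3/5

Distances from B: A:1, C:1, D:2, E:1, F:2, G:3. Sum = 10.
n = 7, so closeness = 6/10 = 3/5.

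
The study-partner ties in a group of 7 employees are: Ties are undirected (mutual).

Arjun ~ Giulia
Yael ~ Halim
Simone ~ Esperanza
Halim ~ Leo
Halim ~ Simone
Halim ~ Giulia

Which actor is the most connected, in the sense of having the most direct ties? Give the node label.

Degrees — Arjun:1, Esperanza:1, Giulia:2, Halim:4, Leo:1, Simone:2, Yael:1.
The maximum is 4, attained only by Halim.

Halim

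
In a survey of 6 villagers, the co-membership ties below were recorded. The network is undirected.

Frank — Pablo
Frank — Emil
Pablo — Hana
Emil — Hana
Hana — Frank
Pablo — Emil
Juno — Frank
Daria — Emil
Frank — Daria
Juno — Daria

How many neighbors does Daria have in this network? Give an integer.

Daria is directly tied to Emil, Frank, and Juno. That is 3 neighbors, so the degree of Daria is 3.

3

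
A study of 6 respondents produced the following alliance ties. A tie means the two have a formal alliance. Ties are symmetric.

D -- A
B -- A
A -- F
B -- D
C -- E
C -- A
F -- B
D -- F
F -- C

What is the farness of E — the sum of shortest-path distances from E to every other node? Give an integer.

Distances from E: A:2, B:3, C:1, D:3, F:2.
Sum = 2 + 3 + 1 + 3 + 2 = 11.

11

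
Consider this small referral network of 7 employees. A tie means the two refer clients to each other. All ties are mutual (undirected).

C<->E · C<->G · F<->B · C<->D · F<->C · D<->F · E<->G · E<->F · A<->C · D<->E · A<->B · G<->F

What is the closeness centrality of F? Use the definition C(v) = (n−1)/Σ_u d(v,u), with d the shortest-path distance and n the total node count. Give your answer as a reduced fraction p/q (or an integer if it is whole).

Distances from F: A:2, B:1, C:1, D:1, E:1, G:1. Sum = 7.
n = 7, so closeness = 6/7.

6/7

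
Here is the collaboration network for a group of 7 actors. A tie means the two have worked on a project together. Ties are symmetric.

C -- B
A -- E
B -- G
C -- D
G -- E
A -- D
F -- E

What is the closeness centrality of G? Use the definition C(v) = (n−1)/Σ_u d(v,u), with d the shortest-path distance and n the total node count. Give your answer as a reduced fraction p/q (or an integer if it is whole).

Distances from G: A:2, B:1, C:2, D:3, E:1, F:2. Sum = 11.
n = 7, so closeness = 6/11.

6/11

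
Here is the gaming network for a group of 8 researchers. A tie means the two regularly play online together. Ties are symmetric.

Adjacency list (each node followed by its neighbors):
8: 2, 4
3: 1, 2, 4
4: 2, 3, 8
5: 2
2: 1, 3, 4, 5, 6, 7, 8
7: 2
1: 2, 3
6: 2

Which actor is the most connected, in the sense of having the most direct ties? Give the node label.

2

Degrees — 1:2, 2:7, 3:3, 4:3, 5:1, 6:1, 7:1, 8:2.
The maximum is 7, attained only by 2.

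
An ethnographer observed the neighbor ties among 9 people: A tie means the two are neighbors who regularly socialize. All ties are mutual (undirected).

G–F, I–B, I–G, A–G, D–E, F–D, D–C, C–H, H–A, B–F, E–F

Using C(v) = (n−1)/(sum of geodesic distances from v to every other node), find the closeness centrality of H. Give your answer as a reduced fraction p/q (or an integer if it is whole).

Distances from H: A:1, B:4, C:1, D:2, E:3, F:3, G:2, I:3. Sum = 19.
n = 9, so closeness = 8/19.

8/19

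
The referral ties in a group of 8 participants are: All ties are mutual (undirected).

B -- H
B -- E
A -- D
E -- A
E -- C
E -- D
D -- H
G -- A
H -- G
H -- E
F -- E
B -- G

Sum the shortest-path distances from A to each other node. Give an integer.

11

Distances from A: B:2, C:2, D:1, E:1, F:2, G:1, H:2.
Sum = 2 + 2 + 1 + 1 + 2 + 1 + 2 = 11.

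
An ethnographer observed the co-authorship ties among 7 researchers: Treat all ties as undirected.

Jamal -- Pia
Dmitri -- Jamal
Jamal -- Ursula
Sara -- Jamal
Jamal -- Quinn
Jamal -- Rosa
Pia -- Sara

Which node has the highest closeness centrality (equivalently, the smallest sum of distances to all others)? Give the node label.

Jamal

Farness (sum of distances to all others) for each node — Dmitri:11, Jamal:6, Pia:10, Quinn:11, Rosa:11, Sara:10, Ursula:11.
The smallest farness is 6, for Jamal, so Jamal has the highest closeness.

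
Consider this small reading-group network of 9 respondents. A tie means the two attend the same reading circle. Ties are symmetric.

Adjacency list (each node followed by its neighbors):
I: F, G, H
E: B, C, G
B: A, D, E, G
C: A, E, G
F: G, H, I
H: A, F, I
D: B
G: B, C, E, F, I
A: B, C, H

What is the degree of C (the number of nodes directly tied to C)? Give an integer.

3

C is directly tied to A, E, and G. That is 3 neighbors, so the degree of C is 3.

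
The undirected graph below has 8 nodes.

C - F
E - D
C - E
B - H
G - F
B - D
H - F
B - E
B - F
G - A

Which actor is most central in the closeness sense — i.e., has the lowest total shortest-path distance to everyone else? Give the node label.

Farness (sum of distances to all others) for each node — A:20, B:11, C:13, D:15, E:14, F:10, G:14, H:13.
The smallest farness is 10, for F, so F has the highest closeness.

F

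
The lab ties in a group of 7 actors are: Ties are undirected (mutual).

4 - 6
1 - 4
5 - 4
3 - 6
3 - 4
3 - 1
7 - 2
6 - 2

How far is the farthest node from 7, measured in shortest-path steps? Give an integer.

Distances from 7: 1:4, 2:1, 3:3, 4:3, 5:4, 6:2.
The largest is 4 (to 1 and 5), so the eccentricity of 7 is 4.

4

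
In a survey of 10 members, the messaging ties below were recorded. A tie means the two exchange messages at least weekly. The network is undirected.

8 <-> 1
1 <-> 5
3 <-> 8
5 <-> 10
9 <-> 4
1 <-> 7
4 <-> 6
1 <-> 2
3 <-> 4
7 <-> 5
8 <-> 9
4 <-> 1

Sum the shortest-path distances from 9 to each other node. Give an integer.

21

Distances from 9: 1:2, 2:3, 3:2, 4:1, 5:3, 6:2, 7:3, 8:1, 10:4.
Sum = 2 + 3 + 2 + 1 + 3 + 2 + 3 + 1 + 4 = 21.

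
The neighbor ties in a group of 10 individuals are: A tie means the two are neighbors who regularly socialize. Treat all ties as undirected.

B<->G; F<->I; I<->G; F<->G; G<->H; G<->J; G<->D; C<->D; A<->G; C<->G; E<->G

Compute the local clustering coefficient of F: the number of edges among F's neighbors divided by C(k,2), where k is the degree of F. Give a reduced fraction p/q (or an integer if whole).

1

F's neighbors: G and I (k = 2).
Possible neighbor pairs: C(2,2) = 1. Edges among them: G–I → e = 1.
Clustering(F) = 1/1.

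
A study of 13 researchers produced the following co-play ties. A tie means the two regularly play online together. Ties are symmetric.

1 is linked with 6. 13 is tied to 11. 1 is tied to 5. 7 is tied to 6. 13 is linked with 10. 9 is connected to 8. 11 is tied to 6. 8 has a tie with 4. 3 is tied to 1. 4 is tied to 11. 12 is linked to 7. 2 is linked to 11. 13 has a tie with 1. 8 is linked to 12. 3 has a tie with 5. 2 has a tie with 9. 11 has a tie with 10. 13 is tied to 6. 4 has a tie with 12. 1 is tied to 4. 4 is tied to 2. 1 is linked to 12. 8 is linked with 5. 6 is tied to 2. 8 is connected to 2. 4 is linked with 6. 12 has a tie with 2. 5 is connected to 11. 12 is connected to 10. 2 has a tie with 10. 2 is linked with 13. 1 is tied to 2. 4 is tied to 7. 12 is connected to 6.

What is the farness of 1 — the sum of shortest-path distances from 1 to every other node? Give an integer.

Distances from 1: 2:1, 3:1, 4:1, 5:1, 6:1, 7:2, 8:2, 9:2, 10:2, 11:2, 12:1, 13:1.
Sum = 1 + 1 + 1 + 1 + 1 + 2 + 2 + 2 + 2 + 2 + 1 + 1 = 17.

17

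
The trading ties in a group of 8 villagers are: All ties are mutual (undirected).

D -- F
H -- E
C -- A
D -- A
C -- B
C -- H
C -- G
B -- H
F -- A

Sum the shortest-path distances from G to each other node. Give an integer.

16

Distances from G: A:2, B:2, C:1, D:3, E:3, F:3, H:2.
Sum = 2 + 2 + 1 + 3 + 3 + 3 + 2 = 16.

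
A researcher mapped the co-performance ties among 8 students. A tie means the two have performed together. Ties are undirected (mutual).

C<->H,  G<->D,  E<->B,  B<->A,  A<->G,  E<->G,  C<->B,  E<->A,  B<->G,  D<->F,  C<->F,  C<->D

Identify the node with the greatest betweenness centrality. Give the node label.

Unnormalized betweenness of each node: A:0, B:6, C:17/2, D:3, E:0, F:0, G:7/2, H:0.
C has the largest value, 17/2, making it the main broker — the node through which the most shortest paths run.

C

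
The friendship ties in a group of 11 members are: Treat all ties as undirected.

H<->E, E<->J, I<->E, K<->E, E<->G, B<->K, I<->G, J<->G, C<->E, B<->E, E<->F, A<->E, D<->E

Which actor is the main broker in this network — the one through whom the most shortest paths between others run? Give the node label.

E

Unnormalized betweenness of each node: A:0, B:0, C:0, D:0, E:83/2, F:0, G:1/2, H:0, I:0, J:0, K:0.
E has the largest value, 83/2, making it the main broker — the node through which the most shortest paths run.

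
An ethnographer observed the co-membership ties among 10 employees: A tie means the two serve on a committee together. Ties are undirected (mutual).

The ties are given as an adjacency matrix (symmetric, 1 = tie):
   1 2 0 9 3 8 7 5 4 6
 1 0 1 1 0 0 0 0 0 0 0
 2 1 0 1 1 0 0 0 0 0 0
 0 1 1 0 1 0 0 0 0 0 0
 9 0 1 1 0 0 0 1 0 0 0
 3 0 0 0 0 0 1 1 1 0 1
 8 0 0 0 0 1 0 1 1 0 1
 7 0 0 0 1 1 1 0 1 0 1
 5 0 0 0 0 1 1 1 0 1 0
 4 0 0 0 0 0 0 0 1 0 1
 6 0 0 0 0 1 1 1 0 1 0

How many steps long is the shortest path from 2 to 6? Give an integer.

One shortest route is 2 – 9 – 7 – 6, which uses 3 edges, and at distance 2 from 2 we only reach {7}, which does not include 6. So d(2,6) = 3.

3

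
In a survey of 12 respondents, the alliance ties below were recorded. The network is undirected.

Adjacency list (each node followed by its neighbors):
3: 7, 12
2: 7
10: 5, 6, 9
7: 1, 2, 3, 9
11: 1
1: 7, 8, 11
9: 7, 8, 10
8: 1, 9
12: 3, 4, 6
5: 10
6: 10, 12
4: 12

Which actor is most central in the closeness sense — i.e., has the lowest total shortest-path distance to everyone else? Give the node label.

7

Farness (sum of distances to all others) for each node — 1:27, 2:31, 3:25, 4:37, 5:35, 6:29, 7:21, 8:29, 9:23, 10:25, 11:37, 12:27.
The smallest farness is 21, for 7, so 7 has the highest closeness.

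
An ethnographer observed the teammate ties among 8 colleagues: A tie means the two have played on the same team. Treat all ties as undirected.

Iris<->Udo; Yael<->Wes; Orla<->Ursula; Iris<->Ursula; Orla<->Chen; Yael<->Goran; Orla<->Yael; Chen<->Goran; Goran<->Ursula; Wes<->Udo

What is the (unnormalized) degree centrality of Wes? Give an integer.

Wes is directly tied to Udo and Yael. That is 2 neighbors, so the degree of Wes is 2.

2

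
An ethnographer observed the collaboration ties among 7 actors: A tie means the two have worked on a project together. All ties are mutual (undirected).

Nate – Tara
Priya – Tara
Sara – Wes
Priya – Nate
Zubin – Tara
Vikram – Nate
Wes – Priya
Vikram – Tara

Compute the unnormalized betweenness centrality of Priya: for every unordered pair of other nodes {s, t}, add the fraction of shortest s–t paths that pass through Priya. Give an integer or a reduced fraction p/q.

Pairs whose geodesics pass through Priya — Sara–Nate: 1; Sara–Vikram: 2/2; Sara–Tara: 1; Sara–Zubin: 1; Nate–Wes: 1; Vikram–Wes: 2/2; Tara–Wes: 1; Wes–Zubin: 1.
All other pairs contribute 0.
Summing the contributions gives betweenness(Priya) = 8.

8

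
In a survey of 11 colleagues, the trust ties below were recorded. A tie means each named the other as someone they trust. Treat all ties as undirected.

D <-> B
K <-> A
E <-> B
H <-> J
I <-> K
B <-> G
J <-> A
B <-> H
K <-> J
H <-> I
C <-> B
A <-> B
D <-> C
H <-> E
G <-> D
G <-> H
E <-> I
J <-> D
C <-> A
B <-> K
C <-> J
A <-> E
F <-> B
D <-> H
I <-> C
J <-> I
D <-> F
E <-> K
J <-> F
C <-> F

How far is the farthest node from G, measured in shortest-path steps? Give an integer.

Distances from G: A:2, B:1, C:2, D:1, E:2, F:2, H:1, I:2, J:2, K:2.
The largest is 2 (to F, C, J, K, E, A, and I), so the eccentricity of G is 2.

2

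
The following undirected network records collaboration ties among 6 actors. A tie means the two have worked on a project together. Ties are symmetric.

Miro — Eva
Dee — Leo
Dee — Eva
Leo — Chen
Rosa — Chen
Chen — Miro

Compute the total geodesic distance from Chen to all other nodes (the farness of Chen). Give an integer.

7

Distances from Chen: Dee:2, Eva:2, Leo:1, Miro:1, Rosa:1.
Sum = 2 + 2 + 1 + 1 + 1 = 7.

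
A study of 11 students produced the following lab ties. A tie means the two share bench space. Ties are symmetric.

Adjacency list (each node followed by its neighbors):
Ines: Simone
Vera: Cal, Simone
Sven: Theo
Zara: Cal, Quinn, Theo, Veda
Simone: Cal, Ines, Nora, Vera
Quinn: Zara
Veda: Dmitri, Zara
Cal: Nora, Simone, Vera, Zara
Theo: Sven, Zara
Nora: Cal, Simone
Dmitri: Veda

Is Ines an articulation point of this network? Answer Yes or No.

No

Even without Ines, every remaining node can still reach every other (the residual graph is connected), so Ines is not a cut vertex.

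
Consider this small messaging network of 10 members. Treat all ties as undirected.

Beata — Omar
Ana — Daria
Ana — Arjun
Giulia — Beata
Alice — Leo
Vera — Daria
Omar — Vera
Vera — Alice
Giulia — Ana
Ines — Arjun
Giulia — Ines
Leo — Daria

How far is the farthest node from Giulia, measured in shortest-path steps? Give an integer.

4

Distances from Giulia: Alice:4, Ana:1, Arjun:2, Beata:1, Daria:2, Ines:1, Leo:3, Omar:2, Vera:3.
The largest is 4 (to Alice), so the eccentricity of Giulia is 4.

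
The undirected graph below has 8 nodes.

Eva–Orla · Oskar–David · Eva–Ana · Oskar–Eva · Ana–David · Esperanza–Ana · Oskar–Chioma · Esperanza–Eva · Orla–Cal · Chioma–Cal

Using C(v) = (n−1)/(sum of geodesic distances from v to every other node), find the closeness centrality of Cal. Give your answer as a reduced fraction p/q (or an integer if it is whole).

7/15

Distances from Cal: Ana:3, Chioma:1, David:3, Esperanza:3, Eva:2, Orla:1, Oskar:2. Sum = 15.
n = 8, so closeness = 7/15.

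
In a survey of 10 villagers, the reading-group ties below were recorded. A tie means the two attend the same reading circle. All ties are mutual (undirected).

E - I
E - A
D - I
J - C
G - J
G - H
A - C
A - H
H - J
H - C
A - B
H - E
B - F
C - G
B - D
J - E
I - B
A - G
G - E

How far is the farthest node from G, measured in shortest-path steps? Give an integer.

3

Distances from G: A:1, B:2, C:1, D:3, E:1, F:3, H:1, I:2, J:1.
The largest is 3 (to D and F), so the eccentricity of G is 3.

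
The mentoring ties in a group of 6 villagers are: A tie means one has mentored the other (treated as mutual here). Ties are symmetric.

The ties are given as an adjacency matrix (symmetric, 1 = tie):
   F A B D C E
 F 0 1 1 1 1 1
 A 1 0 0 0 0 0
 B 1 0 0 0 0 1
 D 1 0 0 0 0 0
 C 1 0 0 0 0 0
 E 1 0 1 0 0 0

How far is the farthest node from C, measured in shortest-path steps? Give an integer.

2

Distances from C: A:2, B:2, D:2, E:2, F:1.
The largest is 2 (to A, B, D, and E), so the eccentricity of C is 2.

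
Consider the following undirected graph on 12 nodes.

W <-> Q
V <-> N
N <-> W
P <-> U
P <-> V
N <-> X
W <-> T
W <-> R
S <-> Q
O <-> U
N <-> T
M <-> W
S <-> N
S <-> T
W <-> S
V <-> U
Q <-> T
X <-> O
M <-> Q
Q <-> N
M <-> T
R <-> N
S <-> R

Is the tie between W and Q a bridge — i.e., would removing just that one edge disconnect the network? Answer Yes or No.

No

Even without that edge, W still reaches Q via W – M – Q, so the network stays connected. Not a bridge.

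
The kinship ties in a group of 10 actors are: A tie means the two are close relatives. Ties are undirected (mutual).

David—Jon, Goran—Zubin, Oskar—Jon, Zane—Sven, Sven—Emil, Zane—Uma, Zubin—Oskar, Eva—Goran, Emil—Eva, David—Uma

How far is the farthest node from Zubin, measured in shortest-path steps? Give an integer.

5

Distances from Zubin: David:3, Emil:3, Eva:2, Goran:1, Jon:2, Oskar:1, Sven:4, Uma:4, Zane:5.
The largest is 5 (to Zane), so the eccentricity of Zubin is 5.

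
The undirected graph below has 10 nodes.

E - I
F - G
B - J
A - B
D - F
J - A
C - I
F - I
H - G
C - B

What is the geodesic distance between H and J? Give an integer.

One shortest route is H – G – F – I – C – B – J, which uses 6 edges, and at distance 5 from H we only reach {B}, which does not include J. So d(H,J) = 6.

6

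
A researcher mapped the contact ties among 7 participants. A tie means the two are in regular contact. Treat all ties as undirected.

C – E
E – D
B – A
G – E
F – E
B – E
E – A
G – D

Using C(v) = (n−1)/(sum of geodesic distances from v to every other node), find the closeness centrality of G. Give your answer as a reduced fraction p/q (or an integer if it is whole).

Distances from G: A:2, B:2, C:2, D:1, E:1, F:2. Sum = 10.
n = 7, so closeness = 6/10 = 3/5.

3/5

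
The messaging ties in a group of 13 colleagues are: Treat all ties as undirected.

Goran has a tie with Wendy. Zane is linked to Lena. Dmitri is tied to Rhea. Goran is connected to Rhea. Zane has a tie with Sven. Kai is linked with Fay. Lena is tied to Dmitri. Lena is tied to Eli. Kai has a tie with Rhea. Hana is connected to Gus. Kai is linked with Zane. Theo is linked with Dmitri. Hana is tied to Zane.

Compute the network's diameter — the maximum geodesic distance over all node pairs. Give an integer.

6

Eccentricity of each node (its greatest distance to any other): Dmitri:4, Eli:5, Fay:4, Goran:5, Gus:6, Hana:5, Kai:3, Lena:4, Rhea:4, Sven:5, Theo:5, Wendy:6, Zane:4.
The maximum eccentricity is 6, realized for instance by the pair Wendy–Gus via Wendy – Goran – Rhea – Kai – Zane – Hana – Gus. So the diameter is 6.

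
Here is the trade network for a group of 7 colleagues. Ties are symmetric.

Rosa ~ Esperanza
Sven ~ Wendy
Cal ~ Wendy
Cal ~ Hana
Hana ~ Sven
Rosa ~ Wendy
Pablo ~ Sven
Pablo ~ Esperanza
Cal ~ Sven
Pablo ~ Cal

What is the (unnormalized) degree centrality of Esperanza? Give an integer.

2

Esperanza is directly tied to Pablo and Rosa. That is 2 neighbors, so the degree of Esperanza is 2.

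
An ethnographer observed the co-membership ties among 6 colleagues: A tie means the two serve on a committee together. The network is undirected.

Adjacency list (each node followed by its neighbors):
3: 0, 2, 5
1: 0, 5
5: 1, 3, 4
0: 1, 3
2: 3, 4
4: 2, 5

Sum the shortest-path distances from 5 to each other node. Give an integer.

Distances from 5: 0:2, 1:1, 2:2, 3:1, 4:1.
Sum = 2 + 1 + 2 + 1 + 1 = 7.

7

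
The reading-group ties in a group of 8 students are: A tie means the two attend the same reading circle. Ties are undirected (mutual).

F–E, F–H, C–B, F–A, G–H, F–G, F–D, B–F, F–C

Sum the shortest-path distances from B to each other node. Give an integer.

12

Distances from B: A:2, C:1, D:2, E:2, F:1, G:2, H:2.
Sum = 2 + 1 + 2 + 2 + 1 + 2 + 2 = 12.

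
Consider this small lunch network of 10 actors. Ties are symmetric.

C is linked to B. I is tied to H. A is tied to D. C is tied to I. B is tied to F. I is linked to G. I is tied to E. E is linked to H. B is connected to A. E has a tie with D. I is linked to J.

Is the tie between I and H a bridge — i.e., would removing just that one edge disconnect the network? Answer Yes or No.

No

Even without that edge, I still reaches H via I – E – H, so the network stays connected. Not a bridge.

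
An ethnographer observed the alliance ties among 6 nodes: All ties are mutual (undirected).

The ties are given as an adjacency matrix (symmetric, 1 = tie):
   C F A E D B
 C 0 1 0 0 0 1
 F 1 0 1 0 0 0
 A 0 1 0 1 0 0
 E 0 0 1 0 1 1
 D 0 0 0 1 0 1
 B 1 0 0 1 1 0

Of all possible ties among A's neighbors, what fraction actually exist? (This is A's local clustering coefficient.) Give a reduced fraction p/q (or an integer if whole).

0

A's neighbors: E and F (k = 2).
Possible neighbor pairs: C(2,2) = 1. Edges among them: none → e = 0.
Clustering(A) = 0/1.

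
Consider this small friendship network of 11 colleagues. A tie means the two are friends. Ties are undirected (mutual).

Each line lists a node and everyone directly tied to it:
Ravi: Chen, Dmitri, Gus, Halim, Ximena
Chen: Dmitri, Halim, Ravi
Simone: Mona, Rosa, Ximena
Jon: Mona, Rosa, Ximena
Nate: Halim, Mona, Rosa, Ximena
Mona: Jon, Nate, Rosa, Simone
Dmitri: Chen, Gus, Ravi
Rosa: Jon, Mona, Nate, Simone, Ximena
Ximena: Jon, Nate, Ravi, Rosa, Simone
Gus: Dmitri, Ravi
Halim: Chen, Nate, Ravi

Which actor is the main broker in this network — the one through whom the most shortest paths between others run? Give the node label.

Ravi

Unnormalized betweenness of each node: Chen:1, Dmitri:1/2, Gus:0, Halim:49/10, Jon:49/60, Mona:3/2, Nate:141/20, Ravi:18, Rosa:139/60, Simone:49/60, Ximena:171/10.
Ravi has the largest value, 18, making it the main broker — the node through which the most shortest paths run.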